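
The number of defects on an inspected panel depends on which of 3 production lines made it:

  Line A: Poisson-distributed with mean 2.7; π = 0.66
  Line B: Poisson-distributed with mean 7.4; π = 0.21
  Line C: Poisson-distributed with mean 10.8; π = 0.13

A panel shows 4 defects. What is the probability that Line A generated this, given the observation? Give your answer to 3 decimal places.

0.848

P(component k | x) = π_k·f_k(x) / marginal(x), where marginal(x) = Σ_j π_j·f_j(x).
Component likelihoods at x = 4 defects:
  L_A = 0.148816
  L_B = 0.0763724
  L_C = 0.0115639
Multiply by the mixture weights:
  π_A·L_A = 0.66 × 0.148816 = 0.0982184
  π_B·L_B = 0.21 × 0.0763724 = 0.0160382
  π_C·L_C = 0.13 × 0.0115639 = 0.0015033
Sum: 0.0982184 + 0.0160382 + 0.0015033 = 0.11576
P(Line A | 4 defects) ≈ 0.848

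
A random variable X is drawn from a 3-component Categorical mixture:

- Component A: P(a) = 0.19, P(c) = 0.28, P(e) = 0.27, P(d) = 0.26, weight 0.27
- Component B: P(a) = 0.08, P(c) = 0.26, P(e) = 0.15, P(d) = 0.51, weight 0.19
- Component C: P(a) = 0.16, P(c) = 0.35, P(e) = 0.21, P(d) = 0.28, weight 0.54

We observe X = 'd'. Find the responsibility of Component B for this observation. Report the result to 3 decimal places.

0.304

By Bayes' theorem, P(k | x) = π_k f_k(x) / Σ_j π_j f_j(x).
Component likelihoods at x = 'd':
  p_A = P(d | comp) = 0.26
  p_B = P(d | comp) = 0.51
  p_C = P(d | comp) = 0.28
Multiply by the mixture weights:
  π_A·p_A = 0.27 × 0.26 = 0.0702
  π_B·p_B = 0.19 × 0.51 = 0.0969
  π_C·p_C = 0.54 × 0.28 = 0.1512
Denominator: 0.0702 + 0.0969 + 0.1512 = 0.3183
Responsibility of Component B: 0.0969 / 0.3183 ≈ 0.304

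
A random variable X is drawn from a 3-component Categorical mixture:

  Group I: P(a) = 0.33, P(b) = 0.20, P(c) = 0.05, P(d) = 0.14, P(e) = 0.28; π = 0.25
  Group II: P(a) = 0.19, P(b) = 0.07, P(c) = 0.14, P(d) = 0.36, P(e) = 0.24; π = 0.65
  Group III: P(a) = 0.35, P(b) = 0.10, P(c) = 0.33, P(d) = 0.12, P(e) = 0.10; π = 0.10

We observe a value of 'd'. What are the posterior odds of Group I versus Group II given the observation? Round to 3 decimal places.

Only the two components matter; the odds are (P(Z=i) f_i(x)) / (P(Z=j) f_j(x)).
Evaluate each component's likelihood at the observed value:
  f_I = 0.14
  f_II = 0.36
  f_III = 0.12
Posterior odds = (P(Z=I)·f_I) / (P(Z=II)·f_II) = (0.25·0.14) / (0.65·0.36) = 0.035 / 0.234 ≈ 0.150

0.150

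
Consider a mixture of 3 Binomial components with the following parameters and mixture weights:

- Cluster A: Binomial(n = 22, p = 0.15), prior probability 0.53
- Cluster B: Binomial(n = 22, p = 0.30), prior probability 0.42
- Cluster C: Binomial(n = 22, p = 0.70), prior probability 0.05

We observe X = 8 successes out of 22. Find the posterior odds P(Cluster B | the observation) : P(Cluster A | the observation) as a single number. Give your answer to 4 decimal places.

13.3882

Since P(k|x) ∝ w_k f_k(x), the posterior odds are w_i f_i(x) / (w_j f_j(x)).
Component likelihoods at x = 8 successes out of 22:
  f_A = 0.00842234
  f_B = 0.142292
  f_C = 0.000881697
0.0597626 / 0.00446384 ≈ 13.3882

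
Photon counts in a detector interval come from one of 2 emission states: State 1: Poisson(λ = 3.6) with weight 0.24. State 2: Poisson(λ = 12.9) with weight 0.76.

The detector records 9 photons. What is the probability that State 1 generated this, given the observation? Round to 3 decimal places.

Apply Bayes' rule: the posterior for each component is proportional to its prior times its likelihood at x.
Component likelihoods at x = 9 photons:
  L_1 = e^(−3.6)·3.6^9/9! = 0.00764715
  L_2 = e^(−12.9)·12.9^9/9! = 0.0680998
Weight by the priors:
  w_1·L_1 = 0.24 × 0.00764715 = 0.00183531
  w_2·L_2 = 0.76 × 0.0680998 = 0.0517558
Sum: 0.00183531 + 0.0517558 = 0.0535911
P(State 1 | x) = 0.00183531 / 0.0535911 ≈ 0.034

0.034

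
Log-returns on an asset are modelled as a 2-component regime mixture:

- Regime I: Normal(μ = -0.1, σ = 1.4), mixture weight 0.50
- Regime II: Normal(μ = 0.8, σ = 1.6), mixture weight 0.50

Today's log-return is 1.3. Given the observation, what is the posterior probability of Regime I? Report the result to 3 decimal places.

The responsibility of component k is w_k f_k(x) divided by Σ_j w_j f_j(x).
Evaluate each component's likelihood at the observed value:
  p_I = 0.172836
  p_II = 0.237457
Unnormalised posteriors:
  w_I·p_I = 0.50 × 0.172836 = 0.0864181
  w_II·p_II = 0.50 × 0.237457 = 0.118728
Denominator: 0.0864181 + 0.118728 = 0.205146
P(Regime I | the observation) = 0.0864181 / 0.205146 ≈ 0.421

0.421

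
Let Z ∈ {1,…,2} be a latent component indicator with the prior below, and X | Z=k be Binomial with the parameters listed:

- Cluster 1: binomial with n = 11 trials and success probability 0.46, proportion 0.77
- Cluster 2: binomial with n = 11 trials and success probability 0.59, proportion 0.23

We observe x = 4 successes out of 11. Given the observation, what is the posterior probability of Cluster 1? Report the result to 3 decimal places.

0.895

Posterior ∝ prior × likelihood, so P(k | x) ∝ π_k f_k(x); normalise over all components.
Binomial probabilities:
  f_1 = C(11,4)·0.46^4·0.54^7 = 330·0.0447746·0.0133893 = 0.197834
  f_2 = C(11,4)·0.59^4·0.41^7 = 330·0.121174·0.00194754 = 0.077877
Multiply by the mixture weights:
  π_1·f_1 = 0.77 × 0.197834 = 0.152332
  π_2·f_2 = 0.23 × 0.077877 = 0.0179117
Evidence: 0.152332 + 0.0179117 = 0.170244
P(Cluster 1 | 4 successes out of 11) ≈ 0.895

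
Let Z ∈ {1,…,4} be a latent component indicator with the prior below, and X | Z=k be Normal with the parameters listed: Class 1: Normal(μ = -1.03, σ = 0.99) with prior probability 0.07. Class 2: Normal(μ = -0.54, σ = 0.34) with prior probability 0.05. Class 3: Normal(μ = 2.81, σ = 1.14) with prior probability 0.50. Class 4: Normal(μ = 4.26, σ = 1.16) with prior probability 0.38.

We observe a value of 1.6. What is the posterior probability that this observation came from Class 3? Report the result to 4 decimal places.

P(component k | x) = π_k·f_k(x) / marginal(x), where marginal(x) = Σ_j π_j·f_j(x).
Normal densities:
  p_1 = (1/(0.99·√(2π)))·exp(−(1.6−-1.03)²/(2·0.99²)) = 0.402972·exp(-3.52867) = 0.0118248
  p_2 = (1/(0.34·√(2π)))·exp(−(1.6−-0.54)²/(2·0.34²)) = 1.173360·exp(-19.80796) = 2.93052e-09
  p_3 = (1/(1.14·√(2π)))·exp(−(1.6−2.81)²/(2·1.14²)) = 0.349949·exp(-0.56329) = 0.199238
  p_4 = (1/(1.16·√(2π)))·exp(−(1.6−4.26)²/(2·1.16²)) = 0.343916·exp(-2.62916) = 0.0248097
Unnormalised posteriors:
  π_1·p_1 = 0.07 × 0.0118248 = 0.000827734
  π_2·p_2 = 0.05 × 2.93052e-09 = 1.46526e-10
  π_3·p_3 = 0.50 × 0.199238 = 0.099619
  π_4·p_4 = 0.38 × 0.0248097 = 0.00942769
Sum: 0.000827734 + 1.46526e-10 + 0.099619 + 0.00942769 = 0.109874
Responsibility of Class 3: 0.099619 / 0.109874 ≈ 0.9067

0.9067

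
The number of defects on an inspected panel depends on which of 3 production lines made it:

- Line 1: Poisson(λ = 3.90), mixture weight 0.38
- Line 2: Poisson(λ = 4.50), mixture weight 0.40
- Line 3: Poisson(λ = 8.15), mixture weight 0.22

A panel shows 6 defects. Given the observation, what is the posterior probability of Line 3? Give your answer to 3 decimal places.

P(component k | x) = π_k·f_k(x) / marginal(x), where marginal(x) = Σ_j π_j·f_j(x).
Poisson probabilities:
  L_1 = e^(−3.90)·3.90^6/6! = 0.0989251
  L_2 = e^(−4.50)·4.50^6/6! = 0.12812
  L_3 = e^(−8.15)·8.15^6/6! = 0.11752
Unnormalised posteriors:
  π_1·L_1 = 0.38 × 0.0989251 = 0.0375916
  π_2·L_2 = 0.40 × 0.12812 = 0.0512481
  π_3·L_3 = 0.22 × 0.11752 = 0.0258545
Denominator: 0.0375916 + 0.0512481 + 0.0258545 = 0.114694
So the posterior for Line 3 is 0.0258545 / 0.114694 ≈ 0.225.

0.225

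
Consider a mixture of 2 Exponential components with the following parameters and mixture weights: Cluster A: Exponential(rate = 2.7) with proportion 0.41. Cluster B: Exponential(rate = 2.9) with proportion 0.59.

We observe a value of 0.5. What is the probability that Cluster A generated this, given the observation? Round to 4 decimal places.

0.4169

Posterior ∝ prior × likelihood, so P(k | x) ∝ π_k f_k(x); normalise over all components.
Exponential densities:
  f_A = 0.699949
  f_B = 0.680254
Weight by the priors:
  π_A·f_A = 0.41 × 0.699949 = 0.286979
  π_B·f_B = 0.59 × 0.680254 = 0.40135
Normaliser: 0.286979 + 0.40135 = 0.688329
Responsibility of Cluster A: 0.286979 / 0.688329 ≈ 0.4169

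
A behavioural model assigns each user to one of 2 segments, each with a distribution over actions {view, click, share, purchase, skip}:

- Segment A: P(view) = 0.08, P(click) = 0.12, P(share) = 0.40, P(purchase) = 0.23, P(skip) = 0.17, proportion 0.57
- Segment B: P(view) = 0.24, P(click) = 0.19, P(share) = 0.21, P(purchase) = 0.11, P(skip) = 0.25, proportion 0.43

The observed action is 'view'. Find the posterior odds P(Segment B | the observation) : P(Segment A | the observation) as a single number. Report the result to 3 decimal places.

2.263

Only the two components matter; the odds are (P(Z=i) f_i(x)) / (P(Z=j) f_j(x)).
Evaluate each component's likelihood at the observed value:
  L_A = P(view | comp) = 0.08
  L_B = P(view | comp) = 0.24
0.1032 / 0.0456 ≈ 2.263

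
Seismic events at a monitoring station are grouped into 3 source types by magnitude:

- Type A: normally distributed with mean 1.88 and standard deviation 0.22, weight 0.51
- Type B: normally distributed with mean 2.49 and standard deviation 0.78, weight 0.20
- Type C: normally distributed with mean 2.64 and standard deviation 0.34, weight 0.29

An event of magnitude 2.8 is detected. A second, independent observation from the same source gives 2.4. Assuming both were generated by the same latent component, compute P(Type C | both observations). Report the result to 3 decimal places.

0.853

Posterior ∝ prior × likelihood, so P(k | x) ∝ π_k f_k(x); normalise over all components.
Since both observations come from the same component, the likelihood for component k is f_k(x₁)·f_k(x₂).
  p_A = [0.000289136] × [0.111003] = 3.2095e-05
  p_B = [0.472624] × [0.508071] = 0.240127
  p_C = [1.05037] × [0.914604] = 0.960675
Multiply by the mixture weights:
  π_A·p_A = 0.51 × 3.2095e-05 = 1.63684e-05
  π_B·p_B = 0.20 × 0.240127 = 0.0480253
  π_C·p_C = 0.29 × 0.960675 = 0.278596
Sum: 1.63684e-05 + 0.0480253 + 0.278596 = 0.326637
P(Type C | x₁, x₂) ≈ 0.853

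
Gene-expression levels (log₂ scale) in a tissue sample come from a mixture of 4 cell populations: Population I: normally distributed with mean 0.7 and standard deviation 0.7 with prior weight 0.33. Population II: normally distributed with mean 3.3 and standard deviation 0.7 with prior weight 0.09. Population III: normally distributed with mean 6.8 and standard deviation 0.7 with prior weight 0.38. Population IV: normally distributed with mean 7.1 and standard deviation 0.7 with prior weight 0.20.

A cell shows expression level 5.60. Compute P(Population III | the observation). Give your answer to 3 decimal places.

The responsibility of component k is π_k f_k(x) divided by Σ_j π_j f_j(x).
Evaluate each component's likelihood at the observed value:
  L_I = 1.30496e-11
  L_II = 0.00257934
  L_III = 0.131119
  L_IV = 0.057373
Prior × likelihood for each component:
  π_I·L_I = 0.33 × 1.30496e-11 = 4.30637e-12
  π_II·L_II = 0.09 × 0.00257934 = 0.00023214
  π_III·L_III = 0.38 × 0.131119 = 0.0498252
  π_IV·L_IV = 0.20 × 0.057373 = 0.0114746
Normaliser: 4.30637e-12 + 0.00023214 + 0.0498252 + 0.0114746 = 0.0615319
P(Population III | 5.60) = 0.0498252 / 0.0615319 ≈ 0.810

0.810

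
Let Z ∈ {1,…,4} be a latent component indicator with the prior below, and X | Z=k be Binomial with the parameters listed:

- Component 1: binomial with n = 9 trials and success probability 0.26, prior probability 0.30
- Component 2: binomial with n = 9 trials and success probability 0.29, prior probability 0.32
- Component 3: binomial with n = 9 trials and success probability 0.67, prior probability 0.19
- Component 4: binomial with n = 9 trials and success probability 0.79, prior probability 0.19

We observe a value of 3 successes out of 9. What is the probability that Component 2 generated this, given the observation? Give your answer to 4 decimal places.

0.5134

Posterior ∝ prior × likelihood, so P(k | x) ∝ π_k f_k(x); normalise over all components.
Binomial probabilities:
  p_1 = 0.242432
  p_2 = 0.262436
  p_3 = 0.0326278
  p_4 = 0.00355203
Multiply by the mixture weights:
  π_1·p_1 = 0.30 × 0.242432 = 0.0727296
  π_2·p_2 = 0.32 × 0.262436 = 0.0839795
  π_3·p_3 = 0.19 × 0.0326278 = 0.00619928
  π_4·p_4 = 0.19 × 0.00355203 = 0.000674885
Normaliser: 0.0727296 + 0.0839795 + 0.00619928 + 0.000674885 = 0.163583
Responsibility of Component 2: 0.0839795 / 0.163583 ≈ 0.5134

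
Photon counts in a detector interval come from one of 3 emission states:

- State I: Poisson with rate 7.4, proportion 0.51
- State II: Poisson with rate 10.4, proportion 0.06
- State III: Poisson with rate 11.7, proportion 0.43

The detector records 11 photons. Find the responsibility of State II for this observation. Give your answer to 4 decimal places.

P(component k | x) = P(Z=k)·f_k(x) / marginal(x), where marginal(x) = Σ_j P(Z=j)·f_j(x).
Evaluate each component's likelihood at the observed value:
  f_I = 0.0557974
  f_II = 0.117368
  f_III = 0.116854
Multiply by the mixture weights:
  P(Z=I)·f_I = 0.51 × 0.0557974 = 0.0284567
  P(Z=II)·f_II = 0.06 × 0.117368 = 0.00704206
  P(Z=III)·f_III = 0.43 × 0.116854 = 0.0502472
Normaliser: 0.0284567 + 0.00704206 + 0.0502472 = 0.0857459
P(State II | 11 photons) = 0.00704206 / 0.0857459 ≈ 0.0821

0.0821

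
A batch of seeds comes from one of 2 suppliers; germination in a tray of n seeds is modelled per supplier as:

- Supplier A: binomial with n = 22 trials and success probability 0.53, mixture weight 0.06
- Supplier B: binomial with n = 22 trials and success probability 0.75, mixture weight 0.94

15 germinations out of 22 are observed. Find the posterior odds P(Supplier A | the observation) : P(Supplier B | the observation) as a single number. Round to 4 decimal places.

0.0290

Since P(k|x) ∝ P(Z=k) f_k(x), the posterior odds are P(Z=i) f_i(x) / (P(Z=j) f_j(x)).
Component likelihoods at x = 15 germinations out of 22:
  f_A = C(22,15)·0.53^15·0.47^7 = 170544·7.31372e-05·0.00506623 = 0.0631916
  f_B = C(22,15)·0.75^15·0.25^7 = 170544·0.0133635·6.10352e-05 = 0.139103
Posterior odds = (P(Z=A)·f_A) / (P(Z=B)·f_B) = (0.06·0.0631916) / (0.94·0.139103) = 0.0037915 / 0.130757 ≈ 0.0290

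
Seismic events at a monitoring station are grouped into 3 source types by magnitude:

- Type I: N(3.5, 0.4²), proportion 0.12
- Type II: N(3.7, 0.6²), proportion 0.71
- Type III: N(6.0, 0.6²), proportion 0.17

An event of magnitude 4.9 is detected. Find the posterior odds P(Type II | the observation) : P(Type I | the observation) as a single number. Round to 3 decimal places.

Since P(k|x) ∝ π_k f_k(x), the posterior odds are π_i f_i(x) / (π_j f_j(x)).
Evaluate each component's likelihood at the observed value:
  p_I = (1/(0.4·√(2π)))·exp(−(4.9−3.5)²/(2·0.4²)) = 0.997356·exp(-6.12500) = 0.00218171
  p_II = (1/(0.6·√(2π)))·exp(−(4.9−3.7)²/(2·0.6²)) = 0.664904·exp(-2.00000) = 0.0899849
  p_III = (1/(0.6·√(2π)))·exp(−(4.9−6.0)²/(2·0.6²)) = 0.664904·exp(-1.68056) = 0.123852
Posterior odds = (π_II·p_II) / (π_I·p_I) = (0.71·0.0899849) / (0.12·0.00218171) = 0.0638893 / 0.000261805 ≈ 244.034

244.034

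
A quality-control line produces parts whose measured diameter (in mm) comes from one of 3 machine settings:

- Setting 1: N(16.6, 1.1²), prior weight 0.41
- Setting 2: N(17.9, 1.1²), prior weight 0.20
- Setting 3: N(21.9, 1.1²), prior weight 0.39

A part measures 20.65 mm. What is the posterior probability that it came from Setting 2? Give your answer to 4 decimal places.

Apply Bayes' rule: the posterior for each component is proportional to its prior times its likelihood at x.
Evaluate each component's likelihood at the observed value:
  p_1 = (1/(1.1·√(2π)))·exp(−(20.65−16.6)²/(2·1.1²)) = 0.362675·exp(-6.77789) = 0.000412968
  p_2 = (1/(1.1·√(2π)))·exp(−(20.65−17.9)²/(2·1.1²)) = 0.362675·exp(-3.12500) = 0.0159348
  p_3 = (1/(1.1·√(2π)))·exp(−(20.65−21.9)²/(2·1.1²)) = 0.362675·exp(-0.64566) = 0.190156
Multiply by the mixture weights:
  w_1·p_1 = 0.41 × 0.000412968 = 0.000169317
  w_2·p_2 = 0.20 × 0.0159348 = 0.00318696
  w_3·p_3 = 0.39 × 0.190156 = 0.0741609
Sum: 0.000169317 + 0.00318696 + 0.0741609 = 0.0775172
P(Setting 2 | data) ≈ 0.0411

0.0411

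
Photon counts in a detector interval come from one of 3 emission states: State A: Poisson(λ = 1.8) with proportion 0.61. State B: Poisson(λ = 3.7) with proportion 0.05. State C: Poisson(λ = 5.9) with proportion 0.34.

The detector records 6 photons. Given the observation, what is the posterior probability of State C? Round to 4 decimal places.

Posterior ∝ prior × likelihood, so P(k | x) ∝ π_k f_k(x); normalise over all components.
Component likelihoods at x = 6 photons:
  f_A = e^(−1.8)·1.8^6/6! = 0.00780859
  f_B = e^(−3.7)·3.7^6/6! = 0.0881025
  f_C = e^(−5.9)·5.9^6/6! = 0.160488
Multiply by the mixture weights:
  π_A·f_A = 0.61 × 0.00780859 = 0.00476324
  π_B·f_B = 0.05 × 0.0881025 = 0.00440513
  π_C·f_C = 0.34 × 0.160488 = 0.0545659
Marginal: 0.00476324 + 0.00440513 + 0.0545659 = 0.0637342
So the posterior for State C is 0.0545659 / 0.0637342 ≈ 0.8561.

0.8561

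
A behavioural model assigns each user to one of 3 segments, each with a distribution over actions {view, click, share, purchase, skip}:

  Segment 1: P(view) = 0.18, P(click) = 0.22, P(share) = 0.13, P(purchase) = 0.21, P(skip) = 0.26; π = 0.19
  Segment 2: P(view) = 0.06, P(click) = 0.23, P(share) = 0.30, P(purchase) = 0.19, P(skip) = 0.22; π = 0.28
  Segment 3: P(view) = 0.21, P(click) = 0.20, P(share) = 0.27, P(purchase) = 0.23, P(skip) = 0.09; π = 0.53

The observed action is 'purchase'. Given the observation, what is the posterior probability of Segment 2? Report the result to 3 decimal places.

Posterior ∝ prior × likelihood, so P(k | x) ∝ w_k f_k(x); normalise over all components.
Categorical probabilities:
  p_1 = 0.21
  p_2 = 0.19
  p_3 = 0.23
Multiply by the mixture weights:
  w_1·p_1 = 0.19 × 0.21 = 0.0399
  w_2·p_2 = 0.28 × 0.19 = 0.0532
  w_3·p_3 = 0.53 × 0.23 = 0.1219
Marginal: 0.0399 + 0.0532 + 0.1219 = 0.215
So the posterior for Segment 2 is 0.0532 / 0.215 ≈ 0.247.

0.247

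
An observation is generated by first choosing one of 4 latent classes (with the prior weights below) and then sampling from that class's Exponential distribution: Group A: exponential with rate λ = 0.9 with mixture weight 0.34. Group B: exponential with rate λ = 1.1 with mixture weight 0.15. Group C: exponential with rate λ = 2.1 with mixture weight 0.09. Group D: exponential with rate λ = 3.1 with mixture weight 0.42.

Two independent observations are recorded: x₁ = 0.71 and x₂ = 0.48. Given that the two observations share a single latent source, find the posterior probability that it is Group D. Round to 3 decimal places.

0.364

The responsibility of component k is P(Z=k) f_k(x) divided by Σ_j P(Z=j) f_j(x).
Since both observations come from the same component, the likelihood for component k is f_k(x₁)·f_k(x₂).
  p_A = [0.9·e^(−0.9·0.71) = 0.9·e^(−0.6390) = 0.475038] × [0.584288] = 0.277559
  p_B = [1.1·e^(−1.1·0.71) = 1.1·e^(−0.7810) = 0.503743] × [0.648762] = 0.326809
  p_C = [2.1·e^(−2.1·0.71) = 2.1·e^(−1.4910) = 0.47281] × [0.766391] = 0.362357
  p_D = [3.1·e^(−3.1·0.71) = 3.1·e^(−2.2010) = 0.343146] × [0.700054] = 0.240221
Unnormalised posteriors:
  P(Z=A)·p_A = 0.34 × 0.277559 = 0.0943701
  P(Z=B)·p_B = 0.15 × 0.326809 = 0.0490213
  P(Z=C)·p_C = 0.09 × 0.362357 = 0.0326121
  P(Z=D)·p_D = 0.42 × 0.240221 = 0.100893
Sum: 0.0943701 + 0.0490213 + 0.0326121 + 0.100893 = 0.276896
Responsibility of Group D: 0.100893 / 0.276896 ≈ 0.364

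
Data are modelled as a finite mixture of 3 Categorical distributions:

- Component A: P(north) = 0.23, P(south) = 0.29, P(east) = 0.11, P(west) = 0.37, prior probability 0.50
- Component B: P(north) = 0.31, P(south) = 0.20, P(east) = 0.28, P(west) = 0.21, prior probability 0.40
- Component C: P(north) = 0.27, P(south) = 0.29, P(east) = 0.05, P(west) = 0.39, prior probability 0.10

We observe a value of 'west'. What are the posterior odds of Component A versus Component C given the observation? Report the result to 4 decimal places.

Since P(k|x) ∝ w_k f_k(x), the posterior odds are w_i f_i(x) / (w_j f_j(x)).
Categorical probabilities:
  p_A = P(west | comp) = 0.37
  p_B = P(west | comp) = 0.21
  p_C = P(west | comp) = 0.39
Odds = (0.50/0.10) × (0.37/0.39) = 5 × 0.948718 ≈ 4.7436

4.7436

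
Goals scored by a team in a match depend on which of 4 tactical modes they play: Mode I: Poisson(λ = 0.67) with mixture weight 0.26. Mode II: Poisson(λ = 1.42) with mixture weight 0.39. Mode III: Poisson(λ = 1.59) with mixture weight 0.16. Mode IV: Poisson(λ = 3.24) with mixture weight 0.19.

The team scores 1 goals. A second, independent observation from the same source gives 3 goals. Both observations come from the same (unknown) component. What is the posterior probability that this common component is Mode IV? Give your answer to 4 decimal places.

0.1774

The responsibility of component k is P(Z=k) f_k(x) divided by Σ_j P(Z=j) f_j(x).
Since both observations come from the same component, the likelihood for component k is f_k(x₁)·f_k(x₂).
  f_I = [0.342845] × [0.0256505] = 0.00879414
  f_II = [0.343234] × [0.115349] = 0.0395919
  f_III = [0.324242] × [0.136619] = 0.0442977
  f_IV = [0.126891] × [0.222009] = 0.0281709
Weight by the priors:
  P(Z=I)·f_I = 0.26 × 0.00879414 = 0.00228648
  P(Z=II)·f_II = 0.39 × 0.0395919 = 0.0154408
  P(Z=III)·f_III = 0.16 × 0.0442977 = 0.00708763
  P(Z=IV)·f_IV = 0.19 × 0.0281709 = 0.00535247
Normaliser: 0.00228648 + 0.0154408 + 0.00708763 + 0.00535247 = 0.0301674
P(Mode IV | data) = 0.00535247 / 0.0301674 ≈ 0.1774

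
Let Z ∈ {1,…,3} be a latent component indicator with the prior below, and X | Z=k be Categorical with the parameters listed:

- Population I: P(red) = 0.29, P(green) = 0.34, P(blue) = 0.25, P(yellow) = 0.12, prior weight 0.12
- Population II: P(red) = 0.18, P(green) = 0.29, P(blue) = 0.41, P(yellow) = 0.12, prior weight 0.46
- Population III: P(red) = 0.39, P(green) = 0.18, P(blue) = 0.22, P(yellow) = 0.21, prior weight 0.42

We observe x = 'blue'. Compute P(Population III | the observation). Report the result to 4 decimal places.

0.2971

The responsibility of component k is π_k f_k(x) divided by Σ_j π_j f_j(x).
Component likelihoods at x = 'blue':
  L_I = 0.25
  L_II = 0.41
  L_III = 0.22
Prior × likelihood for each component:
  π_I·L_I = 0.12 × 0.25 = 0.03
  π_II·L_II = 0.46 × 0.41 = 0.1886
  π_III·L_III = 0.42 × 0.22 = 0.0924
Normaliser: 0.03 + 0.1886 + 0.0924 = 0.311
So the posterior for Population III is 0.0924 / 0.311 ≈ 0.2971.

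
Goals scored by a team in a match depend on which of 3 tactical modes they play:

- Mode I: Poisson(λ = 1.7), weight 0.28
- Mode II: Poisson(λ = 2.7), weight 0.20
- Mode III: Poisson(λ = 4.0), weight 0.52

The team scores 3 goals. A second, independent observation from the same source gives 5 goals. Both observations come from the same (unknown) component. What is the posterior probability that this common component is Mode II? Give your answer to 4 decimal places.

Apply Bayes' rule: the posterior for each component is proportional to its prior times its likelihood at x.
Since both observations come from the same component, the likelihood for component k is f_k(x₁)·f_k(x₂).
  L_I = [0.149587] × [0.0216154] = 0.00323339
  L_II = [0.220468] × [0.0803605] = 0.0177169
  L_III = [0.195367] × [0.156293] = 0.0305346
Multiply by the mixture weights:
  π_I·L_I = 0.28 × 0.00323339 = 0.000905348
  π_II·L_II = 0.20 × 0.0177169 = 0.00354338
  π_III·L_III = 0.52 × 0.0305346 = 0.015878
Sum: 0.000905348 + 0.00354338 + 0.015878 = 0.0203267
P(Mode II | x) = 0.00354338 / 0.0203267 ≈ 0.1743

0.1743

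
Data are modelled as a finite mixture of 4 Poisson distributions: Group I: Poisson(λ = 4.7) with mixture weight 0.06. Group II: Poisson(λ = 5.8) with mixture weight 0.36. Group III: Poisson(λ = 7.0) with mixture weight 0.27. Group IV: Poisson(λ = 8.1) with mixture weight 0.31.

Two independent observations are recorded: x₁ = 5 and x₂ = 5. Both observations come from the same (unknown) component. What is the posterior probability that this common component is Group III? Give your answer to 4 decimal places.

0.2381

By Bayes' theorem, P(k | x) = π_k f_k(x) / Σ_j π_j f_j(x).
Since both observations come from the same component, the likelihood for component k is f_k(x₁)·f_k(x₂).
  f_I = [e^(−4.7)·4.7^5/5! = 0.17383] × [0.17383] = 0.0302168
  f_II = [e^(−5.8)·5.8^5/5! = 0.165596] × [0.165596] = 0.0274221
  f_III = [e^(−7.0)·7.0^5/5! = 0.127717] × [0.127717] = 0.0163115
  f_IV = [e^(−8.1)·8.1^5/5! = 0.088198] × [0.088198] = 0.00777888
Prior × likelihood for each component:
  π_I·f_I = 0.06 × 0.0302168 = 0.00181301
  π_II·f_II = 0.36 × 0.0274221 = 0.00987197
  π_III·f_III = 0.27 × 0.0163115 = 0.00440412
  π_IV·f_IV = 0.31 × 0.00777888 = 0.00241145
Sum: 0.00181301 + 0.00987197 + 0.00440412 + 0.00241145 = 0.0185005
Responsibility of Group III: 0.00440412 / 0.0185005 ≈ 0.2381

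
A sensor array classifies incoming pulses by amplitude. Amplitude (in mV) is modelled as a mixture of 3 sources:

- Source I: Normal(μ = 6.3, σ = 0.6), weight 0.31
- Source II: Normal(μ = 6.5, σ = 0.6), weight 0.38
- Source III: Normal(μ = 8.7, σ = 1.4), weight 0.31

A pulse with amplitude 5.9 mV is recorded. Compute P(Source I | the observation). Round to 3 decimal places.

By Bayes' theorem, P(k | x) = P(Z=k) f_k(x) / Σ_j P(Z=j) f_j(x).
Normal densities:
  p_I = (1/(0.6·√(2π)))·exp(−(5.9−6.3)²/(2·0.6²)) = 0.664904·exp(-0.22222) = 0.532413
  p_II = (1/(0.6·√(2π)))·exp(−(5.9−6.5)²/(2·0.6²)) = 0.664904·exp(-0.50000) = 0.403285
  p_III = (1/(1.4·√(2π)))·exp(−(5.9−8.7)²/(2·1.4²)) = 0.284959·exp(-2.00000) = 0.038565
Unnormalised posteriors:
  P(Z=I)·p_I = 0.31 × 0.532413 = 0.165048
  P(Z=II)·p_II = 0.38 × 0.403285 = 0.153248
  P(Z=III)·p_III = 0.31 × 0.038565 = 0.0119551
Evidence: 0.165048 + 0.153248 + 0.0119551 = 0.330251
Responsibility of Source I: 0.165048 / 0.330251 ≈ 0.500

0.500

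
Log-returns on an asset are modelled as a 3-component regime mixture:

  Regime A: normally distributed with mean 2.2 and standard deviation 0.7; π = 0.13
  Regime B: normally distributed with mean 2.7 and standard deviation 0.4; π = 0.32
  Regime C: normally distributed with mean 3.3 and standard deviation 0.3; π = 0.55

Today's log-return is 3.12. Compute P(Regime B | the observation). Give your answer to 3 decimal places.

By Bayes' theorem, P(k | x) = π_k f_k(x) / Σ_j π_j f_j(x).
Evaluate each component's likelihood at the observed value:
  L_A = (1/(0.7·√(2π)))·exp(−(3.12−2.2)²/(2·0.7²)) = 0.569918·exp(-0.86367) = 0.240283
  L_B = (1/(0.4·√(2π)))·exp(−(3.12−2.7)²/(2·0.4²)) = 0.997356·exp(-0.55125) = 0.574705
  L_C = (1/(0.3·√(2π)))·exp(−(3.12−3.3)²/(2·0.3²)) = 1.329808·exp(-0.18000) = 1.11075
Prior × likelihood for each component:
  π_A·L_A = 0.13 × 0.240283 = 0.0312368
  π_B·L_B = 0.32 × 0.574705 = 0.183906
  π_C·L_C = 0.55 × 1.11075 = 0.610912
Sum: 0.0312368 + 0.183906 + 0.610912 = 0.826054
So the posterior for Regime B is 0.183906 / 0.826054 ≈ 0.223.

0.223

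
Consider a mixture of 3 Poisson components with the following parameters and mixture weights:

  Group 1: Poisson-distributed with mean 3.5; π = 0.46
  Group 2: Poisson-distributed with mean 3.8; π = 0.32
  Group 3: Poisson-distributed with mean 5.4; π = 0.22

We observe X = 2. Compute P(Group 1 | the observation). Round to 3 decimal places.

By Bayes' theorem, P(k | x) = π_k f_k(x) / Σ_j π_j f_j(x).
Poisson probabilities:
  L_1 = e^(−3.5)·3.5^2/2! = 0.184959
  L_2 = e^(−3.8)·3.8^2/2! = 0.161517
  L_3 = e^(−5.4)·5.4^2/2! = 0.0658518
Unnormalised posteriors:
  π_1·L_1 = 0.46 × 0.184959 = 0.0850811
  π_2·L_2 = 0.32 × 0.161517 = 0.0516854
  π_3·L_3 = 0.22 × 0.0658518 = 0.0144874
Sum: 0.0850811 + 0.0516854 + 0.0144874 = 0.151254
Responsibility of Group 1: 0.0850811 / 0.151254 ≈ 0.563

0.563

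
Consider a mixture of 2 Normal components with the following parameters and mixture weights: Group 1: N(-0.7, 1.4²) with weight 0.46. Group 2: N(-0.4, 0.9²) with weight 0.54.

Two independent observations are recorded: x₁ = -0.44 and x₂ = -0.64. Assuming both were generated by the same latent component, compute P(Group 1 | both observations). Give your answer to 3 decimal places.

0.264

Posterior ∝ prior × likelihood, so P(k | x) ∝ π_k f_k(x); normalise over all components.
Since both observations come from the same component, the likelihood for component k is f_k(x₁)·f_k(x₂).
  L_1 = [0.280087] × [0.284697] = 0.0797399
  L_2 = [0.442832] × [0.427785] = 0.189437
Weight by the priors:
  π_1·L_1 = 0.46 × 0.0797399 = 0.0366804
  π_2·L_2 = 0.54 × 0.189437 = 0.102296
Normaliser: 0.0366804 + 0.102296 = 0.138976
P(Group 1 | x₁, x₂) ≈ 0.264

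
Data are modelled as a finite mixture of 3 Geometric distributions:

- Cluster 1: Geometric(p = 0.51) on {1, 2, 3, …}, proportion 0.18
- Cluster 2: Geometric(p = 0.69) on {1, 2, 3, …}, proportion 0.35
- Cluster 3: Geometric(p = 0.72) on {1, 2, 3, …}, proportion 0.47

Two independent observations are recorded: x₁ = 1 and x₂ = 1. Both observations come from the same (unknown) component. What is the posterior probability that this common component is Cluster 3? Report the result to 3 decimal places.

0.533

Posterior ∝ prior × likelihood, so P(k | x) ∝ w_k f_k(x); normalise over all components.
Since both observations come from the same component, the likelihood for component k is f_k(x₁)·f_k(x₂).
  L_1 = [0.51·(1−0.51)^0 = 0.51·1 = 0.51] × [0.51] = 0.2601
  L_2 = [0.69·(1−0.69)^0 = 0.69·1 = 0.69] × [0.69] = 0.4761
  L_3 = [0.72·(1−0.72)^0 = 0.72·1 = 0.72] × [0.72] = 0.5184
Prior × likelihood for each component:
  w_1·L_1 = 0.18 × 0.2601 = 0.046818
  w_2·L_2 = 0.35 × 0.4761 = 0.166635
  w_3·L_3 = 0.47 × 0.5184 = 0.243648
Denominator: 0.046818 + 0.166635 + 0.243648 = 0.457101
P(Cluster 3 | x₁, x₂) ≈ 0.533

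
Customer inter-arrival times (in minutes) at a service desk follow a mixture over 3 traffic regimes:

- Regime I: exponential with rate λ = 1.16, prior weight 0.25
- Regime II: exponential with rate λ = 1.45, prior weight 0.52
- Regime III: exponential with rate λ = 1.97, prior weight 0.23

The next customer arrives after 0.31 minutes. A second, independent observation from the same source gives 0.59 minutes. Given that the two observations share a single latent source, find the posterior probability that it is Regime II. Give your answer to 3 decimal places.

The responsibility of component k is w_k f_k(x) divided by Σ_j w_j f_j(x).
Since both observations come from the same component, the likelihood for component k is f_k(x₁)·f_k(x₂).
  p_I = [1.16·e^(−1.16·0.31) = 1.16·e^(−0.3596) = 0.809628] × [0.585096] = 0.47371
  p_II = [1.45·e^(−1.45·0.31) = 1.45·e^(−0.4495) = 0.925023] × [0.616352] = 0.57014
  p_III = [1.97·e^(−1.97·0.31) = 1.97·e^(−0.6107) = 1.06965] × [0.616149] = 0.659065
Weight by the priors:
  w_I·p_I = 0.25 × 0.47371 = 0.118427
  w_II·p_II = 0.52 × 0.57014 = 0.296473
  w_III·p_III = 0.23 × 0.659065 = 0.151585
Evidence: 0.118427 + 0.296473 + 0.151585 = 0.566485
P(Regime II | x) ≈ 0.523

0.523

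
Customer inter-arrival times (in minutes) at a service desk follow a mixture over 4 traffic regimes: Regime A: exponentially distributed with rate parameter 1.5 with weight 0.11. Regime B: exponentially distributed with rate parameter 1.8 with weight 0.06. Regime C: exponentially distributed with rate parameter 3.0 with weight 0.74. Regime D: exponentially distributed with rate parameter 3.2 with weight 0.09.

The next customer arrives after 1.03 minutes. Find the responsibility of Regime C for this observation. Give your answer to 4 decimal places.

P(component k | x) = π_k·f_k(x) / marginal(x), where marginal(x) = Σ_j π_j·f_j(x).
Exponential densities:
  p_A = 1.5·e^(−1.5·1.03) = 1.5·e^(−1.5450) = 0.319968
  p_B = 1.8·e^(−1.8·1.03) = 1.8·e^(−1.8540) = 0.281897
  p_C = 3.0·e^(−3.0·1.03) = 3.0·e^(−3.0900) = 0.136506
  p_D = 3.2·e^(−3.2·1.03) = 3.2·e^(−3.2960) = 0.118499
Weight by the priors:
  π_A·p_A = 0.11 × 0.319968 = 0.0351965
  π_B·p_B = 0.06 × 0.281897 = 0.0169138
  π_C·p_C = 0.74 × 0.136506 = 0.101014
  π_D·p_D = 0.09 × 0.118499 = 0.0106649
Marginal: 0.0351965 + 0.0169138 + 0.101014 + 0.0106649 = 0.16379
Responsibility of Regime C: 0.101014 / 0.16379 ≈ 0.6167

0.6167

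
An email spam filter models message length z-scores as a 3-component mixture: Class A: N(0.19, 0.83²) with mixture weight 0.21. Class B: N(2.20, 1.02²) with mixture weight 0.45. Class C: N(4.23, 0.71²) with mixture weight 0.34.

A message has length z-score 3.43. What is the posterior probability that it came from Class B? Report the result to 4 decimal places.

0.4564

By Bayes' theorem, P(k | x) = π_k f_k(x) / Σ_j π_j f_j(x).
Normal densities:
  L_A = (1/(0.83·√(2π)))·exp(−(3.43−0.19)²/(2·0.83²)) = 0.480653·exp(-7.61910) = 0.000235992
  L_B = (1/(1.02·√(2π)))·exp(−(3.43−2.20)²/(2·1.02²)) = 0.391120·exp(-0.72708) = 0.189036
  L_C = (1/(0.71·√(2π)))·exp(−(3.43−4.23)²/(2·0.71²)) = 0.561891·exp(-0.63479) = 0.297827
Multiply by the mixture weights:
  π_A·L_A = 0.21 × 0.000235992 = 4.95584e-05
  π_B·L_B = 0.45 × 0.189036 = 0.0850662
  π_C·L_C = 0.34 × 0.297827 = 0.101261
Evidence: 4.95584e-05 + 0.0850662 + 0.101261 = 0.186377
So the posterior for Class B is 0.0850662 / 0.186377 ≈ 0.4564.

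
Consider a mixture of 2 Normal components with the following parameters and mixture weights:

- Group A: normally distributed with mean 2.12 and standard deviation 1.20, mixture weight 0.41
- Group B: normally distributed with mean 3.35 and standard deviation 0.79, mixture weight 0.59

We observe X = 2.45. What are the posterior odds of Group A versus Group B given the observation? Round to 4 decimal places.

Posterior odds = (π_i f_i(x)) / (π_j f_j(x)); the normalising sum cancels.
Evaluate each component's likelihood at the observed value:
  L_A = 0.320116
  L_B = 0.263909
0.131247 / 0.155706 ≈ 0.8429

0.8429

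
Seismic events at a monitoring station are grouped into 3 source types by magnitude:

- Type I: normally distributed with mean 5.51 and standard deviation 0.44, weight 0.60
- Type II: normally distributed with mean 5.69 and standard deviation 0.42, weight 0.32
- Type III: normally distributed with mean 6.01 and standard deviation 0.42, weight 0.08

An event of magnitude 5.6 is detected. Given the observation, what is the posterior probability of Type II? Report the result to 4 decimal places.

By Bayes' theorem, P(k | x) = π_k f_k(x) / Σ_j π_j f_j(x).
Evaluate each component's likelihood at the observed value:
  f_I = 0.887917
  f_II = 0.928303
  f_III = 0.589835
Weight by the priors:
  π_I·f_I = 0.60 × 0.887917 = 0.53275
  π_II·f_II = 0.32 × 0.928303 = 0.297057
  π_III·f_III = 0.08 × 0.589835 = 0.0471868
Evidence: 0.53275 + 0.297057 + 0.0471868 = 0.876994
So the posterior for Type II is 0.297057 / 0.876994 ≈ 0.3387.

0.3387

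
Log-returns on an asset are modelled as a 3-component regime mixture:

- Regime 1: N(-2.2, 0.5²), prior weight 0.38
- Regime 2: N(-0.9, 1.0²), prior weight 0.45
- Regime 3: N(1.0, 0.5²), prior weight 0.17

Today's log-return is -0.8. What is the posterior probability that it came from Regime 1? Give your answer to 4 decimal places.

0.0325

The responsibility of component k is π_k f_k(x) divided by Σ_j π_j f_j(x).
Evaluate each component's likelihood at the observed value:
  p_1 = 0.0158309
  p_2 = 0.396953
  p_3 = 0.0012238
Multiply by the mixture weights:
  π_1·p_1 = 0.38 × 0.0158309 = 0.00601574
  π_2·p_2 = 0.45 × 0.396953 = 0.178629
  π_3·p_3 = 0.17 × 0.0012238 = 0.000208047
Evidence: 0.00601574 + 0.178629 + 0.000208047 = 0.184852
P(Regime 1 | the observation) = 0.00601574 / 0.184852 ≈ 0.0325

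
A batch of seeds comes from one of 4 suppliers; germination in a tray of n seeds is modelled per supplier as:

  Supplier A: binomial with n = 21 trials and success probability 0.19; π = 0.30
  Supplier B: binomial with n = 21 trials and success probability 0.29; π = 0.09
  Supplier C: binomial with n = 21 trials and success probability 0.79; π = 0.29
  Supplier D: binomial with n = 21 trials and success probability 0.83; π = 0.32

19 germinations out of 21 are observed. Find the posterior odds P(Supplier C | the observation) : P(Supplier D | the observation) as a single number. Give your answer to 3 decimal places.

0.541

The posterior odds equal the prior odds times the likelihood ratio: (π_i/π_j)·(f_i(x)/f_j(x)).
Binomial probabilities:
  p_A = C(21,19)·0.19^19·0.81^2 = 210·1.97842e-14·0.6561 = 2.72589e-12
  p_B = C(21,19)·0.29^19·0.71^2 = 210·6.10326e-11·0.5041 = 6.46097e-09
  p_C = C(21,19)·0.79^19·0.21^2 = 210·0.0113479·0.0441 = 0.105093
  p_D = C(21,19)·0.83^19·0.17^2 = 210·0.0290057·0.0289 = 0.176036
Odds = (0.29/0.32) × (0.105093/0.176036) = 0.90625 × 0.596996 ≈ 0.541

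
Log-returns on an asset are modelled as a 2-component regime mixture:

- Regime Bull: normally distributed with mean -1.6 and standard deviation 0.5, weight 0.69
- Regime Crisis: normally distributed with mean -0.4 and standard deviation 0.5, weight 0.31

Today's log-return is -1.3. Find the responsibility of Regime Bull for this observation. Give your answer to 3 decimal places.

Posterior ∝ prior × likelihood, so P(k | x) ∝ w_k f_k(x); normalise over all components.
Normal densities:
  f_Bull = (1/(0.5·√(2π)))·exp(−(-1.3−-1.6)²/(2·0.5²)) = 0.797885·exp(-0.18000) = 0.666449
  f_Crisis = (1/(0.5·√(2π)))·exp(−(-1.3−-0.4)²/(2·0.5²)) = 0.797885·exp(-1.62000) = 0.1579
Unnormalised posteriors:
  w_Bull·f_Bull = 0.69 × 0.666449 = 0.45985
  w_Crisis·f_Crisis = 0.31 × 0.1579 = 0.0489491
Evidence: 0.45985 + 0.0489491 = 0.508799
Responsibility of Regime Bull: 0.45985 / 0.508799 ≈ 0.904

0.904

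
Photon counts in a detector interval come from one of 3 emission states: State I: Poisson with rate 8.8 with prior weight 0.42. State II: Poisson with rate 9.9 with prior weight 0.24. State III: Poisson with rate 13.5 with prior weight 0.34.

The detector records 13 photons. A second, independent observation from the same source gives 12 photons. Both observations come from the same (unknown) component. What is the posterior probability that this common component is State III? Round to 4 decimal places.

0.5738

By Bayes' theorem, P(k | x) = π_k f_k(x) / Σ_j π_j f_j(x).
Since both observations come from the same component, the likelihood for component k is f_k(x₁)·f_k(x₂).
  L_I = [0.0459413] × [0.0678678] = 0.00311793
  L_II = [0.0707069] × [0.0928475] = 0.00656496
  L_III = [0.108914] × [0.10488] = 0.0114229
Prior × likelihood for each component:
  π_I·L_I = 0.42 × 0.00311793 = 0.00130953
  π_II·L_II = 0.24 × 0.00656496 = 0.00157559
  π_III·L_III = 0.34 × 0.0114229 = 0.00388378
Denominator: 0.00130953 + 0.00157559 + 0.00388378 = 0.0067689
P(State III | data) = 0.00388378 / 0.0067689 ≈ 0.5738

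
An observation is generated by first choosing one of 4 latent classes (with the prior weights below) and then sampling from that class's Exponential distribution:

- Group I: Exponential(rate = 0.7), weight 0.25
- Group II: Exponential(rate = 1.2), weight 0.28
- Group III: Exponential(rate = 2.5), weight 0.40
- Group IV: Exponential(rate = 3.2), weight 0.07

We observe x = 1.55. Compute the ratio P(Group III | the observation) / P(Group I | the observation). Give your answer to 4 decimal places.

Since P(k|x) ∝ P(Z=k) f_k(x), the posterior odds are P(Z=i) f_i(x) / (P(Z=j) f_j(x)).
Component likelihoods at x = 1.55:
  L_I = 0.7·e^(−0.7·1.55) = 0.7·e^(−1.0850) = 0.236531
  L_II = 1.2·e^(−1.2·1.55) = 1.2·e^(−1.8600) = 0.186807
  L_III = 2.5·e^(−2.5·1.55) = 2.5·e^(−3.8750) = 0.0518858
  L_IV = 3.2·e^(−3.2·1.55) = 3.2·e^(−4.9600) = 0.0224414
Odds = (0.40/0.25) × (0.0518858/0.236531) = 1.6 × 0.219361 ≈ 0.3510

0.3510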